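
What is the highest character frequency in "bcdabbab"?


Input: bcdabbab
Character counts:
  'a': 2
  'b': 4
  'c': 1
  'd': 1
Maximum frequency: 4

4


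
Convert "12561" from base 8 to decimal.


Input: "12561" in base 8
Positional expansion:
  Digit '1' (value 1) x 8^4 = 4096
  Digit '2' (value 2) x 8^3 = 1024
  Digit '5' (value 5) x 8^2 = 320
  Digit '6' (value 6) x 8^1 = 48
  Digit '1' (value 1) x 8^0 = 1
Sum = 5489

5489


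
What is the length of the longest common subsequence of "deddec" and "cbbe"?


LCS of "deddec" and "cbbe"
DP table:
           c    b    b    e
      0    0    0    0    0
  d   0    0    0    0    0
  e   0    0    0    0    1
  d   0    0    0    0    1
  d   0    0    0    0    1
  e   0    0    0    0    1
  c   0    1    1    1    1
LCS length = dp[6][4] = 1

1


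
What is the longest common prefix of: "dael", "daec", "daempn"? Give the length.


Words: dael, daec, daempn
  Position 0: all 'd' => match
  Position 1: all 'a' => match
  Position 2: all 'e' => match
  Position 3: ('l', 'c', 'm') => mismatch, stop
LCP = "dae" (length 3)

3


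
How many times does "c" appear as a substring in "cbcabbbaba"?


Searching for "c" in "cbcabbbaba"
Scanning each position:
  Position 0: "c" => MATCH
  Position 1: "b" => no
  Position 2: "c" => MATCH
  Position 3: "a" => no
  Position 4: "b" => no
  Position 5: "b" => no
  Position 6: "b" => no
  Position 7: "a" => no
  Position 8: "b" => no
  Position 9: "a" => no
Total occurrences: 2

2


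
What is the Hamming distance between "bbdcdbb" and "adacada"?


Comparing "bbdcdbb" and "adacada" position by position:
  Position 0: 'b' vs 'a' => differ
  Position 1: 'b' vs 'd' => differ
  Position 2: 'd' vs 'a' => differ
  Position 3: 'c' vs 'c' => same
  Position 4: 'd' vs 'a' => differ
  Position 5: 'b' vs 'd' => differ
  Position 6: 'b' vs 'a' => differ
Total differences (Hamming distance): 6

6


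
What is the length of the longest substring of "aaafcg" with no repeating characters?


Input: "aaafcg"
Sliding window (track last position of each char):
  Position 0 ('a'): window [0,0] length 1 -- new best
  Position 1 ('a'): repeat (last at 0), move window start to 1
  Position 1 ('a'): window [1,1] length 1
  Position 2 ('a'): repeat (last at 1), move window start to 2
  Position 2 ('a'): window [2,2] length 1
  Position 3 ('f'): window [2,3] length 2 -- new best
  Position 4 ('c'): window [2,4] length 3 -- new best
  Position 5 ('g'): window [2,5] length 4 -- new best
Longest substring with no repeats: "afcg" with length 4

4


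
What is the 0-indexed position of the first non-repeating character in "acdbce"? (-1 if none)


Input: acdbce
Character frequencies:
  'a': 1
  'b': 1
  'c': 2
  'd': 1
  'e': 1
Scanning left to right for freq == 1:
  Position 0 ('a'): unique! => answer = 0

0


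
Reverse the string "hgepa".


Input: hgepa
Reading characters right to left:
  Position 4: 'a'
  Position 3: 'p'
  Position 2: 'e'
  Position 1: 'g'
  Position 0: 'h'
Reversed: apegh

apegh


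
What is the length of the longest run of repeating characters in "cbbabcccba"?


Input: "cbbabcccba"
Scanning for longest run:
  Position 1 ('b'): new char, reset run to 1
  Position 2 ('b'): continues run of 'b', length=2
  Position 3 ('a'): new char, reset run to 1
  Position 4 ('b'): new char, reset run to 1
  Position 5 ('c'): new char, reset run to 1
  Position 6 ('c'): continues run of 'c', length=2
  Position 7 ('c'): continues run of 'c', length=3
  Position 8 ('b'): new char, reset run to 1
  Position 9 ('a'): new char, reset run to 1
Longest run: 'c' with length 3

3


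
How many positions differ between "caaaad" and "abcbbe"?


Comparing "caaaad" and "abcbbe" position by position:
  Position 0: 'c' vs 'a' => DIFFER
  Position 1: 'a' vs 'b' => DIFFER
  Position 2: 'a' vs 'c' => DIFFER
  Position 3: 'a' vs 'b' => DIFFER
  Position 4: 'a' vs 'b' => DIFFER
  Position 5: 'd' vs 'e' => DIFFER
Positions that differ: 6

6


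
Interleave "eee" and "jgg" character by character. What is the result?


Interleaving "eee" and "jgg":
  Position 0: 'e' from first, 'j' from second => "ej"
  Position 1: 'e' from first, 'g' from second => "eg"
  Position 2: 'e' from first, 'g' from second => "eg"
Result: ejegeg

ejegeg


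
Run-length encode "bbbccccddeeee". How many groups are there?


Input: bbbccccddeeee
Scanning for consecutive runs:
  Group 1: 'b' x 3 (positions 0-2)
  Group 2: 'c' x 4 (positions 3-6)
  Group 3: 'd' x 2 (positions 7-8)
  Group 4: 'e' x 4 (positions 9-12)
Total groups: 4

4


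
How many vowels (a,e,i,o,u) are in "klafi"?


Input: klafi
Checking each character:
  'k' at position 0: consonant
  'l' at position 1: consonant
  'a' at position 2: vowel (running total: 1)
  'f' at position 3: consonant
  'i' at position 4: vowel (running total: 2)
Total vowels: 2

2


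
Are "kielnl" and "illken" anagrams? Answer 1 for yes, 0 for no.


Strings: "kielnl", "illken"
Sorted first:  eiklln
Sorted second: eiklln
Sorted forms match => anagrams

1


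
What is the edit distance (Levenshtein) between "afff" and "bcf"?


Computing edit distance: "afff" -> "bcf"
DP table:
           b    c    f
      0    1    2    3
  a   1    1    2    3
  f   2    2    2    2
  f   3    3    3    2
  f   4    4    4    3
Edit distance = dp[4][3] = 3

3


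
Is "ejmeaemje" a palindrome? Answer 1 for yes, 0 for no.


Input: ejmeaemje
Reversed: ejmeaemje
  Compare pos 0 ('e') with pos 8 ('e'): match
  Compare pos 1 ('j') with pos 7 ('j'): match
  Compare pos 2 ('m') with pos 6 ('m'): match
  Compare pos 3 ('e') with pos 5 ('e'): match
Result: palindrome

1


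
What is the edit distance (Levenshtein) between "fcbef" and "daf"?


Computing edit distance: "fcbef" -> "daf"
DP table:
           d    a    f
      0    1    2    3
  f   1    1    2    2
  c   2    2    2    3
  b   3    3    3    3
  e   4    4    4    4
  f   5    5    5    4
Edit distance = dp[5][3] = 4

4


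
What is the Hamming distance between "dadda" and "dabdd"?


Comparing "dadda" and "dabdd" position by position:
  Position 0: 'd' vs 'd' => same
  Position 1: 'a' vs 'a' => same
  Position 2: 'd' vs 'b' => differ
  Position 3: 'd' vs 'd' => same
  Position 4: 'a' vs 'd' => differ
Total differences (Hamming distance): 2

2


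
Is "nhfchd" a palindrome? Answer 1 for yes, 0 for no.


Input: nhfchd
Reversed: dhcfhn
  Compare pos 0 ('n') with pos 5 ('d'): MISMATCH
  Compare pos 1 ('h') with pos 4 ('h'): match
  Compare pos 2 ('f') with pos 3 ('c'): MISMATCH
Result: not a palindrome

0


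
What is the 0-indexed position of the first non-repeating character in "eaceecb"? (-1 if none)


Input: eaceecb
Character frequencies:
  'a': 1
  'b': 1
  'c': 2
  'e': 3
Scanning left to right for freq == 1:
  Position 0 ('e'): freq=3, skip
  Position 1 ('a'): unique! => answer = 1

1


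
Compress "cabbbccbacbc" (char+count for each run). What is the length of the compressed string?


Input: cabbbccbacbc
Runs:
  'c' x 1 => "c1"
  'a' x 1 => "a1"
  'b' x 3 => "b3"
  'c' x 2 => "c2"
  'b' x 1 => "b1"
  'a' x 1 => "a1"
  'c' x 1 => "c1"
  'b' x 1 => "b1"
  'c' x 1 => "c1"
Compressed: "c1a1b3c2b1a1c1b1c1"
Compressed length: 18

18


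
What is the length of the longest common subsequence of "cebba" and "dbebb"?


LCS of "cebba" and "dbebb"
DP table:
           d    b    e    b    b
      0    0    0    0    0    0
  c   0    0    0    0    0    0
  e   0    0    0    1    1    1
  b   0    0    1    1    2    2
  b   0    0    1    1    2    3
  a   0    0    1    1    2    3
LCS length = dp[5][5] = 3

3


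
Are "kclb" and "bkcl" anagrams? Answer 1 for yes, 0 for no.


Strings: "kclb", "bkcl"
Sorted first:  bckl
Sorted second: bckl
Sorted forms match => anagrams

1


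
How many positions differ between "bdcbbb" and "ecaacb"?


Comparing "bdcbbb" and "ecaacb" position by position:
  Position 0: 'b' vs 'e' => DIFFER
  Position 1: 'd' vs 'c' => DIFFER
  Position 2: 'c' vs 'a' => DIFFER
  Position 3: 'b' vs 'a' => DIFFER
  Position 4: 'b' vs 'c' => DIFFER
  Position 5: 'b' vs 'b' => same
Positions that differ: 5

5


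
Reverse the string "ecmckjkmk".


Input: ecmckjkmk
Reading characters right to left:
  Position 8: 'k'
  Position 7: 'm'
  Position 6: 'k'
  Position 5: 'j'
  Position 4: 'k'
  Position 3: 'c'
  Position 2: 'm'
  Position 1: 'c'
  Position 0: 'e'
Reversed: kmkjkcmce

kmkjkcmce


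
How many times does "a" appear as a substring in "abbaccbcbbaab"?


Searching for "a" in "abbaccbcbbaab"
Scanning each position:
  Position 0: "a" => MATCH
  Position 1: "b" => no
  Position 2: "b" => no
  Position 3: "a" => MATCH
  Position 4: "c" => no
  Position 5: "c" => no
  Position 6: "b" => no
  Position 7: "c" => no
  Position 8: "b" => no
  Position 9: "b" => no
  Position 10: "a" => MATCH
  Position 11: "a" => MATCH
  Position 12: "b" => no
Total occurrences: 4

4


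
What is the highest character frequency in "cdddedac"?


Input: cdddedac
Character counts:
  'a': 1
  'c': 2
  'd': 4
  'e': 1
Maximum frequency: 4

4


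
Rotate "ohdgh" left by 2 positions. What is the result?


Input: "ohdgh", rotate left by 2
First 2 characters: "oh"
Remaining characters: "dgh"
Concatenate remaining + first: "dgh" + "oh" = "dghoh"

dghoh


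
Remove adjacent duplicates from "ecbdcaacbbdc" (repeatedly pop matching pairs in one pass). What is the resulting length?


Input: ecbdcaacbbdc
Stack-based adjacent duplicate removal:
  Read 'e': push. Stack: e
  Read 'c': push. Stack: ec
  Read 'b': push. Stack: ecb
  Read 'd': push. Stack: ecbd
  Read 'c': push. Stack: ecbdc
  Read 'a': push. Stack: ecbdca
  Read 'a': matches stack top 'a' => pop. Stack: ecbdc
  Read 'c': matches stack top 'c' => pop. Stack: ecbd
  Read 'b': push. Stack: ecbdb
  Read 'b': matches stack top 'b' => pop. Stack: ecbd
  Read 'd': matches stack top 'd' => pop. Stack: ecb
  Read 'c': push. Stack: ecbc
Final stack: "ecbc" (length 4)

4


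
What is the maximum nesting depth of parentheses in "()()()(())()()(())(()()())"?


Input: "()()()(())()()(())(()()())"
Tracking depth:
  Position 0 '(': depth becomes 1
  Position 1 ')': depth becomes 0
  Position 2 '(': depth becomes 1
  Position 3 ')': depth becomes 0
  Position 4 '(': depth becomes 1
  Position 5 ')': depth becomes 0
  Position 6 '(': depth becomes 1
  Position 7 '(': depth becomes 2
  Position 8 ')': depth becomes 1
  Position 9 ')': depth becomes 0
  Position 10 '(': depth becomes 1
  Position 11 ')': depth becomes 0
  Position 12 '(': depth becomes 1
  Position 13 ')': depth becomes 0
  Position 14 '(': depth becomes 1
  Position 15 '(': depth becomes 2
  Position 16 ')': depth becomes 1
  Position 17 ')': depth becomes 0
  Position 18 '(': depth becomes 1
  Position 19 '(': depth becomes 2
  Position 20 ')': depth becomes 1
  Position 21 '(': depth becomes 2
  Position 22 ')': depth becomes 1
  Position 23 '(': depth becomes 2
  Position 24 ')': depth becomes 1
  Position 25 ')': depth becomes 0
Maximum depth reached: 2

2


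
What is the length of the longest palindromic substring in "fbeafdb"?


Input: "fbeafdb"
Checking substrings for palindromes:
  No multi-char palindromic substrings found
Longest palindromic substring: "f" with length 1

1


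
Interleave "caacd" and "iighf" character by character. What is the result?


Interleaving "caacd" and "iighf":
  Position 0: 'c' from first, 'i' from second => "ci"
  Position 1: 'a' from first, 'i' from second => "ai"
  Position 2: 'a' from first, 'g' from second => "ag"
  Position 3: 'c' from first, 'h' from second => "ch"
  Position 4: 'd' from first, 'f' from second => "df"
Result: ciaiagchdf

ciaiagchdf


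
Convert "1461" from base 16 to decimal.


Input: "1461" in base 16
Positional expansion:
  Digit '1' (value 1) x 16^3 = 4096
  Digit '4' (value 4) x 16^2 = 1024
  Digit '6' (value 6) x 16^1 = 96
  Digit '1' (value 1) x 16^0 = 1
Sum = 5217

5217


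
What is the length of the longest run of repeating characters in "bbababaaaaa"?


Input: "bbababaaaaa"
Scanning for longest run:
  Position 1 ('b'): continues run of 'b', length=2
  Position 2 ('a'): new char, reset run to 1
  Position 3 ('b'): new char, reset run to 1
  Position 4 ('a'): new char, reset run to 1
  Position 5 ('b'): new char, reset run to 1
  Position 6 ('a'): new char, reset run to 1
  Position 7 ('a'): continues run of 'a', length=2
  Position 8 ('a'): continues run of 'a', length=3
  Position 9 ('a'): continues run of 'a', length=4
  Position 10 ('a'): continues run of 'a', length=5
Longest run: 'a' with length 5

5


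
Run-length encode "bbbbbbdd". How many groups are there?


Input: bbbbbbdd
Scanning for consecutive runs:
  Group 1: 'b' x 6 (positions 0-5)
  Group 2: 'd' x 2 (positions 6-7)
Total groups: 2

2


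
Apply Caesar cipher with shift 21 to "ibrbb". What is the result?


Caesar cipher: shift "ibrbb" by 21
  'i' (pos 8) + 21 = pos 3 = 'd'
  'b' (pos 1) + 21 = pos 22 = 'w'
  'r' (pos 17) + 21 = pos 12 = 'm'
  'b' (pos 1) + 21 = pos 22 = 'w'
  'b' (pos 1) + 21 = pos 22 = 'w'
Result: dwmww

dwmww


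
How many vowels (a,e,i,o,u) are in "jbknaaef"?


Input: jbknaaef
Checking each character:
  'j' at position 0: consonant
  'b' at position 1: consonant
  'k' at position 2: consonant
  'n' at position 3: consonant
  'a' at position 4: vowel (running total: 1)
  'a' at position 5: vowel (running total: 2)
  'e' at position 6: vowel (running total: 3)
  'f' at position 7: consonant
Total vowels: 3

3


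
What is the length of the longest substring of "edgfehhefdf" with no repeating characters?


Input: "edgfehhefdf"
Sliding window (track last position of each char):
  Position 0 ('e'): window [0,0] length 1 -- new best
  Position 1 ('d'): window [0,1] length 2 -- new best
  Position 2 ('g'): window [0,2] length 3 -- new best
  Position 3 ('f'): window [0,3] length 4 -- new best
  Position 4 ('e'): repeat (last at 0), move window start to 1
  Position 4 ('e'): window [1,4] length 4
  Position 5 ('h'): window [1,5] length 5 -- new best
  Position 6 ('h'): repeat (last at 5), move window start to 6
  Position 6 ('h'): window [6,6] length 1
  Position 7 ('e'): window [6,7] length 2
  Position 8 ('f'): window [6,8] length 3
  Position 9 ('d'): window [6,9] length 4
  Position 10 ('f'): repeat (last at 8), move window start to 9
  Position 10 ('f'): window [9,10] length 2
Longest substring with no repeats: "dgfeh" with length 5

5


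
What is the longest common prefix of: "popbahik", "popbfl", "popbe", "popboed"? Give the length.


Words: popbahik, popbfl, popbe, popboed
  Position 0: all 'p' => match
  Position 1: all 'o' => match
  Position 2: all 'p' => match
  Position 3: all 'b' => match
  Position 4: ('a', 'f', 'e', 'o') => mismatch, stop
LCP = "popb" (length 4)

4


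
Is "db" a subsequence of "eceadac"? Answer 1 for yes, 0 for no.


Check if "db" is a subsequence of "eceadac"
Greedy scan:
  Position 0 ('e'): no match needed
  Position 1 ('c'): no match needed
  Position 2 ('e'): no match needed
  Position 3 ('a'): no match needed
  Position 4 ('d'): matches sub[0] = 'd'
  Position 5 ('a'): no match needed
  Position 6 ('c'): no match needed
Only matched 1/2 characters => not a subsequence

0


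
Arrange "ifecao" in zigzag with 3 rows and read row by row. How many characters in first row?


Zigzag "ifecao" into 3 rows:
Placing characters:
  'i' => row 0
  'f' => row 1
  'e' => row 2
  'c' => row 1
  'a' => row 0
  'o' => row 1
Rows:
  Row 0: "ia"
  Row 1: "fco"
  Row 2: "e"
First row length: 2

2


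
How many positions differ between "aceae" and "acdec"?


Comparing "aceae" and "acdec" position by position:
  Position 0: 'a' vs 'a' => same
  Position 1: 'c' vs 'c' => same
  Position 2: 'e' vs 'd' => DIFFER
  Position 3: 'a' vs 'e' => DIFFER
  Position 4: 'e' vs 'c' => DIFFER
Positions that differ: 3

3


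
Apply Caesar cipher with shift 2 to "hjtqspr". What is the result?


Caesar cipher: shift "hjtqspr" by 2
  'h' (pos 7) + 2 = pos 9 = 'j'
  'j' (pos 9) + 2 = pos 11 = 'l'
  't' (pos 19) + 2 = pos 21 = 'v'
  'q' (pos 16) + 2 = pos 18 = 's'
  's' (pos 18) + 2 = pos 20 = 'u'
  'p' (pos 15) + 2 = pos 17 = 'r'
  'r' (pos 17) + 2 = pos 19 = 't'
Result: jlvsurt

jlvsurt


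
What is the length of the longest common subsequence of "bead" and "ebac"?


LCS of "bead" and "ebac"
DP table:
           e    b    a    c
      0    0    0    0    0
  b   0    0    1    1    1
  e   0    1    1    1    1
  a   0    1    1    2    2
  d   0    1    1    2    2
LCS length = dp[4][4] = 2

2


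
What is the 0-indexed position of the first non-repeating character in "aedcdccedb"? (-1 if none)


Input: aedcdccedb
Character frequencies:
  'a': 1
  'b': 1
  'c': 3
  'd': 3
  'e': 2
Scanning left to right for freq == 1:
  Position 0 ('a'): unique! => answer = 0

0


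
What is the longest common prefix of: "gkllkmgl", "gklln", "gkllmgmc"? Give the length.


Words: gkllkmgl, gklln, gkllmgmc
  Position 0: all 'g' => match
  Position 1: all 'k' => match
  Position 2: all 'l' => match
  Position 3: all 'l' => match
  Position 4: ('k', 'n', 'm') => mismatch, stop
LCP = "gkll" (length 4)

4


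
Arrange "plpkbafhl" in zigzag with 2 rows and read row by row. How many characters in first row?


Zigzag "plpkbafhl" into 2 rows:
Placing characters:
  'p' => row 0
  'l' => row 1
  'p' => row 0
  'k' => row 1
  'b' => row 0
  'a' => row 1
  'f' => row 0
  'h' => row 1
  'l' => row 0
Rows:
  Row 0: "ppbfl"
  Row 1: "lkah"
First row length: 5

5


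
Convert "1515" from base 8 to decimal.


Input: "1515" in base 8
Positional expansion:
  Digit '1' (value 1) x 8^3 = 512
  Digit '5' (value 5) x 8^2 = 320
  Digit '1' (value 1) x 8^1 = 8
  Digit '5' (value 5) x 8^0 = 5
Sum = 845

845


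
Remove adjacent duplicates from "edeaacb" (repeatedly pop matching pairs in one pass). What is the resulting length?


Input: edeaacb
Stack-based adjacent duplicate removal:
  Read 'e': push. Stack: e
  Read 'd': push. Stack: ed
  Read 'e': push. Stack: ede
  Read 'a': push. Stack: edea
  Read 'a': matches stack top 'a' => pop. Stack: ede
  Read 'c': push. Stack: edec
  Read 'b': push. Stack: edecb
Final stack: "edecb" (length 5)

5


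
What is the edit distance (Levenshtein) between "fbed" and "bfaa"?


Computing edit distance: "fbed" -> "bfaa"
DP table:
           b    f    a    a
      0    1    2    3    4
  f   1    1    1    2    3
  b   2    1    2    2    3
  e   3    2    2    3    3
  d   4    3    3    3    4
Edit distance = dp[4][4] = 4

4


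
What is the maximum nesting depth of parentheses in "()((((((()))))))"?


Input: "()((((((()))))))"
Tracking depth:
  Position 0 '(': depth becomes 1
  Position 1 ')': depth becomes 0
  Position 2 '(': depth becomes 1
  Position 3 '(': depth becomes 2
  Position 4 '(': depth becomes 3
  Position 5 '(': depth becomes 4
  Position 6 '(': depth becomes 5
  Position 7 '(': depth becomes 6
  Position 8 '(': depth becomes 7
  Position 9 ')': depth becomes 6
  Position 10 ')': depth becomes 5
  Position 11 ')': depth becomes 4
  Position 12 ')': depth becomes 3
  Position 13 ')': depth becomes 2
  Position 14 ')': depth becomes 1
  Position 15 ')': depth becomes 0
Maximum depth reached: 7

7


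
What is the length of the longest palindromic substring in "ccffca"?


Input: "ccffca"
Checking substrings for palindromes:
  [1:5] "cffc" (len 4) => palindrome
  [0:2] "cc" (len 2) => palindrome
  [2:4] "ff" (len 2) => palindrome
Longest palindromic substring: "cffc" with length 4

4


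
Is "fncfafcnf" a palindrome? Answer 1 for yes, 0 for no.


Input: fncfafcnf
Reversed: fncfafcnf
  Compare pos 0 ('f') with pos 8 ('f'): match
  Compare pos 1 ('n') with pos 7 ('n'): match
  Compare pos 2 ('c') with pos 6 ('c'): match
  Compare pos 3 ('f') with pos 5 ('f'): match
Result: palindrome

1


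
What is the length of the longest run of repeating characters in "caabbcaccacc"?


Input: "caabbcaccacc"
Scanning for longest run:
  Position 1 ('a'): new char, reset run to 1
  Position 2 ('a'): continues run of 'a', length=2
  Position 3 ('b'): new char, reset run to 1
  Position 4 ('b'): continues run of 'b', length=2
  Position 5 ('c'): new char, reset run to 1
  Position 6 ('a'): new char, reset run to 1
  Position 7 ('c'): new char, reset run to 1
  Position 8 ('c'): continues run of 'c', length=2
  Position 9 ('a'): new char, reset run to 1
  Position 10 ('c'): new char, reset run to 1
  Position 11 ('c'): continues run of 'c', length=2
Longest run: 'a' with length 2

2


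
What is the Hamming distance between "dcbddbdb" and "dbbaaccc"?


Comparing "dcbddbdb" and "dbbaaccc" position by position:
  Position 0: 'd' vs 'd' => same
  Position 1: 'c' vs 'b' => differ
  Position 2: 'b' vs 'b' => same
  Position 3: 'd' vs 'a' => differ
  Position 4: 'd' vs 'a' => differ
  Position 5: 'b' vs 'c' => differ
  Position 6: 'd' vs 'c' => differ
  Position 7: 'b' vs 'c' => differ
Total differences (Hamming distance): 6

6


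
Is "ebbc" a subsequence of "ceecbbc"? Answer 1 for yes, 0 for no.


Check if "ebbc" is a subsequence of "ceecbbc"
Greedy scan:
  Position 0 ('c'): no match needed
  Position 1 ('e'): matches sub[0] = 'e'
  Position 2 ('e'): no match needed
  Position 3 ('c'): no match needed
  Position 4 ('b'): matches sub[1] = 'b'
  Position 5 ('b'): matches sub[2] = 'b'
  Position 6 ('c'): matches sub[3] = 'c'
All 4 characters matched => is a subsequence

1


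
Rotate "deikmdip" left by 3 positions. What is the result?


Input: "deikmdip", rotate left by 3
First 3 characters: "dei"
Remaining characters: "kmdip"
Concatenate remaining + first: "kmdip" + "dei" = "kmdipdei"

kmdipdei


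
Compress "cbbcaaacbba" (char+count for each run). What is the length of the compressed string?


Input: cbbcaaacbba
Runs:
  'c' x 1 => "c1"
  'b' x 2 => "b2"
  'c' x 1 => "c1"
  'a' x 3 => "a3"
  'c' x 1 => "c1"
  'b' x 2 => "b2"
  'a' x 1 => "a1"
Compressed: "c1b2c1a3c1b2a1"
Compressed length: 14

14


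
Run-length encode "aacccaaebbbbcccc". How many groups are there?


Input: aacccaaebbbbcccc
Scanning for consecutive runs:
  Group 1: 'a' x 2 (positions 0-1)
  Group 2: 'c' x 3 (positions 2-4)
  Group 3: 'a' x 2 (positions 5-6)
  Group 4: 'e' x 1 (positions 7-7)
  Group 5: 'b' x 4 (positions 8-11)
  Group 6: 'c' x 4 (positions 12-15)
Total groups: 6

6


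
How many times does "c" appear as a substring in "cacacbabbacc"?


Searching for "c" in "cacacbabbacc"
Scanning each position:
  Position 0: "c" => MATCH
  Position 1: "a" => no
  Position 2: "c" => MATCH
  Position 3: "a" => no
  Position 4: "c" => MATCH
  Position 5: "b" => no
  Position 6: "a" => no
  Position 7: "b" => no
  Position 8: "b" => no
  Position 9: "a" => no
  Position 10: "c" => MATCH
  Position 11: "c" => MATCH
Total occurrences: 5

5


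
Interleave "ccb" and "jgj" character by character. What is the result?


Interleaving "ccb" and "jgj":
  Position 0: 'c' from first, 'j' from second => "cj"
  Position 1: 'c' from first, 'g' from second => "cg"
  Position 2: 'b' from first, 'j' from second => "bj"
Result: cjcgbj

cjcgbj


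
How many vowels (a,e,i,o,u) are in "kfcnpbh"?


Input: kfcnpbh
Checking each character:
  'k' at position 0: consonant
  'f' at position 1: consonant
  'c' at position 2: consonant
  'n' at position 3: consonant
  'p' at position 4: consonant
  'b' at position 5: consonant
  'h' at position 6: consonant
Total vowels: 0

0


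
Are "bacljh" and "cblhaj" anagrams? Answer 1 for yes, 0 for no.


Strings: "bacljh", "cblhaj"
Sorted first:  abchjl
Sorted second: abchjl
Sorted forms match => anagrams

1


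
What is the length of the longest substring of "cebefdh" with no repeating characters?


Input: "cebefdh"
Sliding window (track last position of each char):
  Position 0 ('c'): window [0,0] length 1 -- new best
  Position 1 ('e'): window [0,1] length 2 -- new best
  Position 2 ('b'): window [0,2] length 3 -- new best
  Position 3 ('e'): repeat (last at 1), move window start to 2
  Position 3 ('e'): window [2,3] length 2
  Position 4 ('f'): window [2,4] length 3
  Position 5 ('d'): window [2,5] length 4 -- new best
  Position 6 ('h'): window [2,6] length 5 -- new best
Longest substring with no repeats: "befdh" with length 5

5


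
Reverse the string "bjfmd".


Input: bjfmd
Reading characters right to left:
  Position 4: 'd'
  Position 3: 'm'
  Position 2: 'f'
  Position 1: 'j'
  Position 0: 'b'
Reversed: dmfjb

dmfjb


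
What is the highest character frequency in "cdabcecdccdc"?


Input: cdabcecdccdc
Character counts:
  'a': 1
  'b': 1
  'c': 6
  'd': 3
  'e': 1
Maximum frequency: 6

6


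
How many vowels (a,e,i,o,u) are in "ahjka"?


Input: ahjka
Checking each character:
  'a' at position 0: vowel (running total: 1)
  'h' at position 1: consonant
  'j' at position 2: consonant
  'k' at position 3: consonant
  'a' at position 4: vowel (running total: 2)
Total vowels: 2

2


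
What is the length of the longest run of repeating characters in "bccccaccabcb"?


Input: "bccccaccabcb"
Scanning for longest run:
  Position 1 ('c'): new char, reset run to 1
  Position 2 ('c'): continues run of 'c', length=2
  Position 3 ('c'): continues run of 'c', length=3
  Position 4 ('c'): continues run of 'c', length=4
  Position 5 ('a'): new char, reset run to 1
  Position 6 ('c'): new char, reset run to 1
  Position 7 ('c'): continues run of 'c', length=2
  Position 8 ('a'): new char, reset run to 1
  Position 9 ('b'): new char, reset run to 1
  Position 10 ('c'): new char, reset run to 1
  Position 11 ('b'): new char, reset run to 1
Longest run: 'c' with length 4

4


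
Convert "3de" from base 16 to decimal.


Input: "3de" in base 16
Positional expansion:
  Digit '3' (value 3) x 16^2 = 768
  Digit 'd' (value 13) x 16^1 = 208
  Digit 'e' (value 14) x 16^0 = 14
Sum = 990

990


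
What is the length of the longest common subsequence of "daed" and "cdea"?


LCS of "daed" and "cdea"
DP table:
           c    d    e    a
      0    0    0    0    0
  d   0    0    1    1    1
  a   0    0    1    1    2
  e   0    0    1    2    2
  d   0    0    1    2    2
LCS length = dp[4][4] = 2

2


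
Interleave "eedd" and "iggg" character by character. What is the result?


Interleaving "eedd" and "iggg":
  Position 0: 'e' from first, 'i' from second => "ei"
  Position 1: 'e' from first, 'g' from second => "eg"
  Position 2: 'd' from first, 'g' from second => "dg"
  Position 3: 'd' from first, 'g' from second => "dg"
Result: eiegdgdg

eiegdgdg


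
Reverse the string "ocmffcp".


Input: ocmffcp
Reading characters right to left:
  Position 6: 'p'
  Position 5: 'c'
  Position 4: 'f'
  Position 3: 'f'
  Position 2: 'm'
  Position 1: 'c'
  Position 0: 'o'
Reversed: pcffmco

pcffmco


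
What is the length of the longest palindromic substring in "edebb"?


Input: "edebb"
Checking substrings for palindromes:
  [0:3] "ede" (len 3) => palindrome
  [3:5] "bb" (len 2) => palindrome
Longest palindromic substring: "ede" with length 3

3


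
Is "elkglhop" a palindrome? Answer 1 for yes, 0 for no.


Input: elkglhop
Reversed: pohlgkle
  Compare pos 0 ('e') with pos 7 ('p'): MISMATCH
  Compare pos 1 ('l') with pos 6 ('o'): MISMATCH
  Compare pos 2 ('k') with pos 5 ('h'): MISMATCH
  Compare pos 3 ('g') with pos 4 ('l'): MISMATCH
Result: not a palindrome

0


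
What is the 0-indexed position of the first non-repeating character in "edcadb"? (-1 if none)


Input: edcadb
Character frequencies:
  'a': 1
  'b': 1
  'c': 1
  'd': 2
  'e': 1
Scanning left to right for freq == 1:
  Position 0 ('e'): unique! => answer = 0

0


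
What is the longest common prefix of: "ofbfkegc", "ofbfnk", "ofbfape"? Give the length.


Words: ofbfkegc, ofbfnk, ofbfape
  Position 0: all 'o' => match
  Position 1: all 'f' => match
  Position 2: all 'b' => match
  Position 3: all 'f' => match
  Position 4: ('k', 'n', 'a') => mismatch, stop
LCP = "ofbf" (length 4)

4


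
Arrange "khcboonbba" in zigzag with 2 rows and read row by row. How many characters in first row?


Zigzag "khcboonbba" into 2 rows:
Placing characters:
  'k' => row 0
  'h' => row 1
  'c' => row 0
  'b' => row 1
  'o' => row 0
  'o' => row 1
  'n' => row 0
  'b' => row 1
  'b' => row 0
  'a' => row 1
Rows:
  Row 0: "kconb"
  Row 1: "hboba"
First row length: 5

5


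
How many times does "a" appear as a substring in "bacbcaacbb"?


Searching for "a" in "bacbcaacbb"
Scanning each position:
  Position 0: "b" => no
  Position 1: "a" => MATCH
  Position 2: "c" => no
  Position 3: "b" => no
  Position 4: "c" => no
  Position 5: "a" => MATCH
  Position 6: "a" => MATCH
  Position 7: "c" => no
  Position 8: "b" => no
  Position 9: "b" => no
Total occurrences: 3

3


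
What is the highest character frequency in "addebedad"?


Input: addebedad
Character counts:
  'a': 2
  'b': 1
  'd': 4
  'e': 2
Maximum frequency: 4

4


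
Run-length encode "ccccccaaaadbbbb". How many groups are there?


Input: ccccccaaaadbbbb
Scanning for consecutive runs:
  Group 1: 'c' x 6 (positions 0-5)
  Group 2: 'a' x 4 (positions 6-9)
  Group 3: 'd' x 1 (positions 10-10)
  Group 4: 'b' x 4 (positions 11-14)
Total groups: 4

4


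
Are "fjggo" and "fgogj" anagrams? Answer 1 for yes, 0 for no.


Strings: "fjggo", "fgogj"
Sorted first:  fggjo
Sorted second: fggjo
Sorted forms match => anagrams

1


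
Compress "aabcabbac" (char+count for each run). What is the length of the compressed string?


Input: aabcabbac
Runs:
  'a' x 2 => "a2"
  'b' x 1 => "b1"
  'c' x 1 => "c1"
  'a' x 1 => "a1"
  'b' x 2 => "b2"
  'a' x 1 => "a1"
  'c' x 1 => "c1"
Compressed: "a2b1c1a1b2a1c1"
Compressed length: 14

14


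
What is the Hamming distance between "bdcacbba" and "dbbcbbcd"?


Comparing "bdcacbba" and "dbbcbbcd" position by position:
  Position 0: 'b' vs 'd' => differ
  Position 1: 'd' vs 'b' => differ
  Position 2: 'c' vs 'b' => differ
  Position 3: 'a' vs 'c' => differ
  Position 4: 'c' vs 'b' => differ
  Position 5: 'b' vs 'b' => same
  Position 6: 'b' vs 'c' => differ
  Position 7: 'a' vs 'd' => differ
Total differences (Hamming distance): 7

7


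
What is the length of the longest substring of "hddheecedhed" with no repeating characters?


Input: "hddheecedhed"
Sliding window (track last position of each char):
  Position 0 ('h'): window [0,0] length 1 -- new best
  Position 1 ('d'): window [0,1] length 2 -- new best
  Position 2 ('d'): repeat (last at 1), move window start to 2
  Position 2 ('d'): window [2,2] length 1
  Position 3 ('h'): window [2,3] length 2
  Position 4 ('e'): window [2,4] length 3 -- new best
  Position 5 ('e'): repeat (last at 4), move window start to 5
  Position 5 ('e'): window [5,5] length 1
  Position 6 ('c'): window [5,6] length 2
  Position 7 ('e'): repeat (last at 5), move window start to 6
  Position 7 ('e'): window [6,7] length 2
  Position 8 ('d'): window [6,8] length 3
  Position 9 ('h'): window [6,9] length 4 -- new best
  Position 10 ('e'): repeat (last at 7), move window start to 8
  Position 10 ('e'): window [8,10] length 3
  Position 11 ('d'): repeat (last at 8), move window start to 9
  Position 11 ('d'): window [9,11] length 3
Longest substring with no repeats: "cedh" with length 4

4


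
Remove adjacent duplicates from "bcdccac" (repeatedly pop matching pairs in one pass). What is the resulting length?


Input: bcdccac
Stack-based adjacent duplicate removal:
  Read 'b': push. Stack: b
  Read 'c': push. Stack: bc
  Read 'd': push. Stack: bcd
  Read 'c': push. Stack: bcdc
  Read 'c': matches stack top 'c' => pop. Stack: bcd
  Read 'a': push. Stack: bcda
  Read 'c': push. Stack: bcdac
Final stack: "bcdac" (length 5)

5


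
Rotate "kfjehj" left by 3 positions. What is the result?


Input: "kfjehj", rotate left by 3
First 3 characters: "kfj"
Remaining characters: "ehj"
Concatenate remaining + first: "ehj" + "kfj" = "ehjkfj"

ehjkfj


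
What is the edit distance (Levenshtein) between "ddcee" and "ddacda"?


Computing edit distance: "ddcee" -> "ddacda"
DP table:
           d    d    a    c    d    a
      0    1    2    3    4    5    6
  d   1    0    1    2    3    4    5
  d   2    1    0    1    2    3    4
  c   3    2    1    1    1    2    3
  e   4    3    2    2    2    2    3
  e   5    4    3    3    3    3    3
Edit distance = dp[5][6] = 3

3


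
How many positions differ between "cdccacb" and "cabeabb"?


Comparing "cdccacb" and "cabeabb" position by position:
  Position 0: 'c' vs 'c' => same
  Position 1: 'd' vs 'a' => DIFFER
  Position 2: 'c' vs 'b' => DIFFER
  Position 3: 'c' vs 'e' => DIFFER
  Position 4: 'a' vs 'a' => same
  Position 5: 'c' vs 'b' => DIFFER
  Position 6: 'b' vs 'b' => same
Positions that differ: 4

4


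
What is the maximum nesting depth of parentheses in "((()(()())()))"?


Input: "((()(()())()))"
Tracking depth:
  Position 0 '(': depth becomes 1
  Position 1 '(': depth becomes 2
  Position 2 '(': depth becomes 3
  Position 3 ')': depth becomes 2
  Position 4 '(': depth becomes 3
  Position 5 '(': depth becomes 4
  Position 6 ')': depth becomes 3
  Position 7 '(': depth becomes 4
  Position 8 ')': depth becomes 3
  Position 9 ')': depth becomes 2
  Position 10 '(': depth becomes 3
  Position 11 ')': depth becomes 2
  Position 12 ')': depth becomes 1
  Position 13 ')': depth becomes 0
Maximum depth reached: 4

4


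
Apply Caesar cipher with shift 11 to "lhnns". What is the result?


Caesar cipher: shift "lhnns" by 11
  'l' (pos 11) + 11 = pos 22 = 'w'
  'h' (pos 7) + 11 = pos 18 = 's'
  'n' (pos 13) + 11 = pos 24 = 'y'
  'n' (pos 13) + 11 = pos 24 = 'y'
  's' (pos 18) + 11 = pos 3 = 'd'
Result: wsyyd

wsyyd


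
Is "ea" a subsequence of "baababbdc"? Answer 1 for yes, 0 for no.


Check if "ea" is a subsequence of "baababbdc"
Greedy scan:
  Position 0 ('b'): no match needed
  Position 1 ('a'): no match needed
  Position 2 ('a'): no match needed
  Position 3 ('b'): no match needed
  Position 4 ('a'): no match needed
  Position 5 ('b'): no match needed
  Position 6 ('b'): no match needed
  Position 7 ('d'): no match needed
  Position 8 ('c'): no match needed
Only matched 0/2 characters => not a subsequence

0


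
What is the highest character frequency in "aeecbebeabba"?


Input: aeecbebeabba
Character counts:
  'a': 3
  'b': 4
  'c': 1
  'e': 4
Maximum frequency: 4

4


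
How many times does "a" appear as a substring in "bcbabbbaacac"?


Searching for "a" in "bcbabbbaacac"
Scanning each position:
  Position 0: "b" => no
  Position 1: "c" => no
  Position 2: "b" => no
  Position 3: "a" => MATCH
  Position 4: "b" => no
  Position 5: "b" => no
  Position 6: "b" => no
  Position 7: "a" => MATCH
  Position 8: "a" => MATCH
  Position 9: "c" => no
  Position 10: "a" => MATCH
  Position 11: "c" => no
Total occurrences: 4

4


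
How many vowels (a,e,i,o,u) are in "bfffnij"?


Input: bfffnij
Checking each character:
  'b' at position 0: consonant
  'f' at position 1: consonant
  'f' at position 2: consonant
  'f' at position 3: consonant
  'n' at position 4: consonant
  'i' at position 5: vowel (running total: 1)
  'j' at position 6: consonant
Total vowels: 1

1


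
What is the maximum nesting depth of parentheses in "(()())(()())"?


Input: "(()())(()())"
Tracking depth:
  Position 0 '(': depth becomes 1
  Position 1 '(': depth becomes 2
  Position 2 ')': depth becomes 1
  Position 3 '(': depth becomes 2
  Position 4 ')': depth becomes 1
  Position 5 ')': depth becomes 0
  Position 6 '(': depth becomes 1
  Position 7 '(': depth becomes 2
  Position 8 ')': depth becomes 1
  Position 9 '(': depth becomes 2
  Position 10 ')': depth becomes 1
  Position 11 ')': depth becomes 0
Maximum depth reached: 2

2


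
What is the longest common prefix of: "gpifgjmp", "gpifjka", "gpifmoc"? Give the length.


Words: gpifgjmp, gpifjka, gpifmoc
  Position 0: all 'g' => match
  Position 1: all 'p' => match
  Position 2: all 'i' => match
  Position 3: all 'f' => match
  Position 4: ('g', 'j', 'm') => mismatch, stop
LCP = "gpif" (length 4)

4


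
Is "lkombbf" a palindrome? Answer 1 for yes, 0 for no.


Input: lkombbf
Reversed: fbbmokl
  Compare pos 0 ('l') with pos 6 ('f'): MISMATCH
  Compare pos 1 ('k') with pos 5 ('b'): MISMATCH
  Compare pos 2 ('o') with pos 4 ('b'): MISMATCH
Result: not a palindrome

0


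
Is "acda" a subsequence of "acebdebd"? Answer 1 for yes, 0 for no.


Check if "acda" is a subsequence of "acebdebd"
Greedy scan:
  Position 0 ('a'): matches sub[0] = 'a'
  Position 1 ('c'): matches sub[1] = 'c'
  Position 2 ('e'): no match needed
  Position 3 ('b'): no match needed
  Position 4 ('d'): matches sub[2] = 'd'
  Position 5 ('e'): no match needed
  Position 6 ('b'): no match needed
  Position 7 ('d'): no match needed
Only matched 3/4 characters => not a subsequence

0


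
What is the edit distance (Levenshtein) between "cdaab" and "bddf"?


Computing edit distance: "cdaab" -> "bddf"
DP table:
           b    d    d    f
      0    1    2    3    4
  c   1    1    2    3    4
  d   2    2    1    2    3
  a   3    3    2    2    3
  a   4    4    3    3    3
  b   5    4    4    4    4
Edit distance = dp[5][4] = 4

4


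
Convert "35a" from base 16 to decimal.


Input: "35a" in base 16
Positional expansion:
  Digit '3' (value 3) x 16^2 = 768
  Digit '5' (value 5) x 16^1 = 80
  Digit 'a' (value 10) x 16^0 = 10
Sum = 858

858


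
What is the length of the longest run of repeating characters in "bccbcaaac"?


Input: "bccbcaaac"
Scanning for longest run:
  Position 1 ('c'): new char, reset run to 1
  Position 2 ('c'): continues run of 'c', length=2
  Position 3 ('b'): new char, reset run to 1
  Position 4 ('c'): new char, reset run to 1
  Position 5 ('a'): new char, reset run to 1
  Position 6 ('a'): continues run of 'a', length=2
  Position 7 ('a'): continues run of 'a', length=3
  Position 8 ('c'): new char, reset run to 1
Longest run: 'a' with length 3

3


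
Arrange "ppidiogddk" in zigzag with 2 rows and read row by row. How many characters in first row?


Zigzag "ppidiogddk" into 2 rows:
Placing characters:
  'p' => row 0
  'p' => row 1
  'i' => row 0
  'd' => row 1
  'i' => row 0
  'o' => row 1
  'g' => row 0
  'd' => row 1
  'd' => row 0
  'k' => row 1
Rows:
  Row 0: "piigd"
  Row 1: "pdodk"
First row length: 5

5


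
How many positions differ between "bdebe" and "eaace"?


Comparing "bdebe" and "eaace" position by position:
  Position 0: 'b' vs 'e' => DIFFER
  Position 1: 'd' vs 'a' => DIFFER
  Position 2: 'e' vs 'a' => DIFFER
  Position 3: 'b' vs 'c' => DIFFER
  Position 4: 'e' vs 'e' => same
Positions that differ: 4

4


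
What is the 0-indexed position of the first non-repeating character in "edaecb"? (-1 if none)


Input: edaecb
Character frequencies:
  'a': 1
  'b': 1
  'c': 1
  'd': 1
  'e': 2
Scanning left to right for freq == 1:
  Position 0 ('e'): freq=2, skip
  Position 1 ('d'): unique! => answer = 1

1


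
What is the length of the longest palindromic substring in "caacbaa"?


Input: "caacbaa"
Checking substrings for palindromes:
  [0:4] "caac" (len 4) => palindrome
  [1:3] "aa" (len 2) => palindrome
  [5:7] "aa" (len 2) => palindrome
Longest palindromic substring: "caac" with length 4

4


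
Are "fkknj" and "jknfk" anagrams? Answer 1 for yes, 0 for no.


Strings: "fkknj", "jknfk"
Sorted first:  fjkkn
Sorted second: fjkkn
Sorted forms match => anagrams

1


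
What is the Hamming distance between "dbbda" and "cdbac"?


Comparing "dbbda" and "cdbac" position by position:
  Position 0: 'd' vs 'c' => differ
  Position 1: 'b' vs 'd' => differ
  Position 2: 'b' vs 'b' => same
  Position 3: 'd' vs 'a' => differ
  Position 4: 'a' vs 'c' => differ
Total differences (Hamming distance): 4

4


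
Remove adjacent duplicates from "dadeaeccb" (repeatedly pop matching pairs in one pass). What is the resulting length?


Input: dadeaeccb
Stack-based adjacent duplicate removal:
  Read 'd': push. Stack: d
  Read 'a': push. Stack: da
  Read 'd': push. Stack: dad
  Read 'e': push. Stack: dade
  Read 'a': push. Stack: dadea
  Read 'e': push. Stack: dadeae
  Read 'c': push. Stack: dadeaec
  Read 'c': matches stack top 'c' => pop. Stack: dadeae
  Read 'b': push. Stack: dadeaeb
Final stack: "dadeaeb" (length 7)

7
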